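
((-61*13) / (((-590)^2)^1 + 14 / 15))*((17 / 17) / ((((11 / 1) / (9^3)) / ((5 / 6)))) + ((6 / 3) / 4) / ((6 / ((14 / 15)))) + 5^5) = -1248381043 / 172309962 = -7.24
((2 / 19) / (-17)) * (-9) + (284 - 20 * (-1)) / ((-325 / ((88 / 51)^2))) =-43834294 / 16061175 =-2.73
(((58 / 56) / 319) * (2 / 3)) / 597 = 1 / 275814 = 0.00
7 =7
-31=-31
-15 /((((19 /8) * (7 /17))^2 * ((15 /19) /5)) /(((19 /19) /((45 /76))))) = -73984 /441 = -167.76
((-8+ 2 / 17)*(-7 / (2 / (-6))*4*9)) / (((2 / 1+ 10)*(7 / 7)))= -8442 / 17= -496.59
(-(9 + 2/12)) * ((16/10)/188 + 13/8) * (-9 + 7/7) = 33781/282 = 119.79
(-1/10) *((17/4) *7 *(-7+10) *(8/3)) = -23.80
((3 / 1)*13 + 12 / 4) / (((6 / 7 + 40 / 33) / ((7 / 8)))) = 33957 / 1912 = 17.76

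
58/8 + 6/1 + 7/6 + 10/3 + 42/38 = 1433/76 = 18.86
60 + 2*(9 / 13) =798 / 13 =61.38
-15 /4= -3.75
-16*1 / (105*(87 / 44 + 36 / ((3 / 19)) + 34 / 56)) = -176 / 266325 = -0.00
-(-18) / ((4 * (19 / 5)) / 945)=42525 / 38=1119.08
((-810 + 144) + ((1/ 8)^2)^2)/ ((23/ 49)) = -133668815/ 94208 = -1418.87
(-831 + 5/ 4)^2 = 11015761/ 16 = 688485.06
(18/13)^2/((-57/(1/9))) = -12/3211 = -0.00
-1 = -1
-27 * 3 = -81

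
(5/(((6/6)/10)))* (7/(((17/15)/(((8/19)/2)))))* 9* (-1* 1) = -189000/323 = -585.14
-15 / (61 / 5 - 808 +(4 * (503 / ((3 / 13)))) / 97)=21825 / 1027109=0.02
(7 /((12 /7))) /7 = 7 /12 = 0.58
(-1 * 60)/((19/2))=-120/19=-6.32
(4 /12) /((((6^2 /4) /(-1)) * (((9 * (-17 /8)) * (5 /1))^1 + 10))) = 8 /18495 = 0.00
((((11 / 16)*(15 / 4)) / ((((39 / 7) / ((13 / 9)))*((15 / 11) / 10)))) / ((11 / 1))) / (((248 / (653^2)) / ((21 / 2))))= 1149172255 / 142848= 8044.72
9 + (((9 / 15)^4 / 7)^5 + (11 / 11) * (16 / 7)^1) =18089199069648893776 / 1602840423583984375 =11.29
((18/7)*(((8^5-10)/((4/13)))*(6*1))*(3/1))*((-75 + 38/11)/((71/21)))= -7403704074/71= -104277522.17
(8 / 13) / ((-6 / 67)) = -268 / 39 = -6.87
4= 4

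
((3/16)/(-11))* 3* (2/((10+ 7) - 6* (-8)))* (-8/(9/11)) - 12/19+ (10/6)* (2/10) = -0.28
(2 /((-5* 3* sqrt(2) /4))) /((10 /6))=-4* sqrt(2) /25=-0.23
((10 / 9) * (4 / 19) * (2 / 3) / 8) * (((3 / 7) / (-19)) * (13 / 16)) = -65 / 181944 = -0.00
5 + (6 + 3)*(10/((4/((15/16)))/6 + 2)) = 2330/61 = 38.20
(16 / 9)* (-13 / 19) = -208 / 171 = -1.22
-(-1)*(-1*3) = -3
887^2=786769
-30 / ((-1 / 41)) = 1230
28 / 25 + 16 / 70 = 236 / 175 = 1.35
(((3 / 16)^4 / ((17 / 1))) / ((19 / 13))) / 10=1053 / 211681280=0.00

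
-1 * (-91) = 91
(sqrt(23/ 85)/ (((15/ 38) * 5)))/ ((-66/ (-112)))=2128 * sqrt(1955)/ 210375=0.45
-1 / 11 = -0.09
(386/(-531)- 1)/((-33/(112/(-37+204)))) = 102704/2926341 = 0.04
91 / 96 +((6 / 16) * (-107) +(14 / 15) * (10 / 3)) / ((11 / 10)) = -103597 / 3168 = -32.70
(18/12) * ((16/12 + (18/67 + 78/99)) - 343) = -753089/1474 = -510.92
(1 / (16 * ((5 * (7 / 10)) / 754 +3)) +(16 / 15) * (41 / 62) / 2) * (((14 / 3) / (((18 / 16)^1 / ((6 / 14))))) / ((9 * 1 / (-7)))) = -88133948 / 170660115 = -0.52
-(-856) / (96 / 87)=3103 / 4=775.75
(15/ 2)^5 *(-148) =-28096875/ 8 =-3512109.38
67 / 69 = 0.97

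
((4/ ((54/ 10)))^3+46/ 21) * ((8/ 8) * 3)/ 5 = 357806/ 229635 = 1.56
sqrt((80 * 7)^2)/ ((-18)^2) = 140/ 81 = 1.73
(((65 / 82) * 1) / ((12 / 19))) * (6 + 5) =13585 / 984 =13.81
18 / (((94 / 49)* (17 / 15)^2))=99225 / 13583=7.31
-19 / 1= -19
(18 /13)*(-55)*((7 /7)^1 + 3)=-3960 /13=-304.62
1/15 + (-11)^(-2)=136/1815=0.07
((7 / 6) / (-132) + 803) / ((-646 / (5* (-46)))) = 73136435 / 255816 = 285.89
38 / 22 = 19 / 11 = 1.73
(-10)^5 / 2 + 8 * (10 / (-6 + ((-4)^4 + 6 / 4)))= -25149840 / 503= -49999.68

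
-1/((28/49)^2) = -49/16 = -3.06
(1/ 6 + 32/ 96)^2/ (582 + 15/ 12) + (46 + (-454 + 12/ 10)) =-406.80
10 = 10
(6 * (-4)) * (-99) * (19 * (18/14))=406296/7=58042.29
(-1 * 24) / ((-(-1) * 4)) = -6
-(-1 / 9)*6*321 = 214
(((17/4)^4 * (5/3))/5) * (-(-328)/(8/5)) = 17121805/768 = 22294.02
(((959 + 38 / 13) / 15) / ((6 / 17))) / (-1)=-42517 / 234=-181.70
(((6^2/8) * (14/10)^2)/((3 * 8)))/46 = 147/18400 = 0.01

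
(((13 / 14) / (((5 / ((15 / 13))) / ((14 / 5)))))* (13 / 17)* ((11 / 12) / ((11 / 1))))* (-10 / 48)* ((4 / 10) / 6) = -13 / 24480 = -0.00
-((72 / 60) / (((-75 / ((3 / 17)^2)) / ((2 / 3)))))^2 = -144 / 1305015625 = -0.00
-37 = -37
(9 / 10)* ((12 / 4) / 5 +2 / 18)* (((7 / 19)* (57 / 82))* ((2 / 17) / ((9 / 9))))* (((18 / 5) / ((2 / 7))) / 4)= 5292 / 87125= 0.06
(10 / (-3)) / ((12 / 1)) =-5 / 18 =-0.28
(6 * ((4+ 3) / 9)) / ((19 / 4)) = 56 / 57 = 0.98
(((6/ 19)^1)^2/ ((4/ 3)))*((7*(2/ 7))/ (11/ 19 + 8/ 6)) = 0.08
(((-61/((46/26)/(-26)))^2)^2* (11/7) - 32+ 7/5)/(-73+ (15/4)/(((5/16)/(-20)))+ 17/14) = -19878281036135775938/6107529825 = -3254716981.45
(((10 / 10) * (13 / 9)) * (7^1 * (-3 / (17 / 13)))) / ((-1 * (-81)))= -1183 / 4131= -0.29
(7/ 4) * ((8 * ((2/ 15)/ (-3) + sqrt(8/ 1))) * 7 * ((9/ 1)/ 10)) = -98/ 25 + 882 * sqrt(2)/ 5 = 245.55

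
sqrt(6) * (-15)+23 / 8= -33.87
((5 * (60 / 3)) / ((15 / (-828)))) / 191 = -5520 / 191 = -28.90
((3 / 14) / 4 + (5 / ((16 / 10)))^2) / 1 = 4399 / 448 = 9.82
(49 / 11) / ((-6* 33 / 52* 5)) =-0.23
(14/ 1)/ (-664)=-7/ 332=-0.02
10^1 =10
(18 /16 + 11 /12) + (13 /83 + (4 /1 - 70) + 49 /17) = -2062973 /33864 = -60.92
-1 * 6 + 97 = 91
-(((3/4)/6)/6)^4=-1/5308416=-0.00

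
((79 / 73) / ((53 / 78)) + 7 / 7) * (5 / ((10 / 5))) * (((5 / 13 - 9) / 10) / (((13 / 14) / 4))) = -15728608 / 653861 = -24.05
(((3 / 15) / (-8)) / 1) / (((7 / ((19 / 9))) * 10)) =-19 / 25200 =-0.00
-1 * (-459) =459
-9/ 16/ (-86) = 9/ 1376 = 0.01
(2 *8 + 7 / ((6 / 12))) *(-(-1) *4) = 120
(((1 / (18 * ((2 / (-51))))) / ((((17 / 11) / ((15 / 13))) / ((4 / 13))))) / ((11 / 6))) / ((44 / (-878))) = 6585 / 1859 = 3.54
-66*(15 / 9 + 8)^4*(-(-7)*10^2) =-10892127400 / 27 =-403412125.93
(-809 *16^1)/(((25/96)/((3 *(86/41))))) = -320596992/1025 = -312777.55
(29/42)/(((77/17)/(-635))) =-313055/3234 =-96.80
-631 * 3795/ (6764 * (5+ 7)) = -798215/ 27056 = -29.50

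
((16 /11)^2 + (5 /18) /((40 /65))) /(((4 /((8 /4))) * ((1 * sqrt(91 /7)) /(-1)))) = -44729 * sqrt(13) /453024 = -0.36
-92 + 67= -25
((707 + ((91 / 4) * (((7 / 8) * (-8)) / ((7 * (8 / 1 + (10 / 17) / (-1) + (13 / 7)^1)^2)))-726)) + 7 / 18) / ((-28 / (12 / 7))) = 826725889 / 715366092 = 1.16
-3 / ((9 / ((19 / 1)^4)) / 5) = -217201.67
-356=-356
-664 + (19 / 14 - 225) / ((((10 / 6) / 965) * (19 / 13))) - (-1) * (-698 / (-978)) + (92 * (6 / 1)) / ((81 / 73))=-103912631899 / 1170666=-88763.69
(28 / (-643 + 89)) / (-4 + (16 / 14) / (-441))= 21609 / 1711306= 0.01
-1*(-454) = 454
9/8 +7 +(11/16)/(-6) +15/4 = 1129/96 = 11.76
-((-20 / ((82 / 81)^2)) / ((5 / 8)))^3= 144603922678272 / 4750104241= 30442.26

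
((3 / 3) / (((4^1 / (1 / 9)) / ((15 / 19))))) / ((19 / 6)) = 5 / 722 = 0.01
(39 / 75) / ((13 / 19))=0.76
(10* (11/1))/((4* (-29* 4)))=-55/232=-0.24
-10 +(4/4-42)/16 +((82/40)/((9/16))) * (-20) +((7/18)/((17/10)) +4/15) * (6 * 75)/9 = -16505/272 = -60.68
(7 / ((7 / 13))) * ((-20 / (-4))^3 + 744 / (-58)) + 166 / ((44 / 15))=1514.83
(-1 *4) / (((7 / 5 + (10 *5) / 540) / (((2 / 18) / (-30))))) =4 / 403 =0.01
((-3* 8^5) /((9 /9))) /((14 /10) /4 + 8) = -1966080 /167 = -11772.93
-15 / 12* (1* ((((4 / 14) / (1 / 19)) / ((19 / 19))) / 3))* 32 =-1520 / 21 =-72.38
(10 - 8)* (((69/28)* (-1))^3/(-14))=2.14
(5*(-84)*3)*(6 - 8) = 2520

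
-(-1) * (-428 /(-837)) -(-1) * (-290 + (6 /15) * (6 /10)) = -6052528 /20925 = -289.25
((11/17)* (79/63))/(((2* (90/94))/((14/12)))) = 40843/82620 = 0.49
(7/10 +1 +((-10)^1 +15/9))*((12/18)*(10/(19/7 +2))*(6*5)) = -27860/99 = -281.41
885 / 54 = 295 / 18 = 16.39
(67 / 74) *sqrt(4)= 67 / 37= 1.81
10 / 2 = 5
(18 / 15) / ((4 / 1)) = 3 / 10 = 0.30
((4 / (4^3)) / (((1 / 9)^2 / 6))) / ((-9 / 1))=-27 / 8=-3.38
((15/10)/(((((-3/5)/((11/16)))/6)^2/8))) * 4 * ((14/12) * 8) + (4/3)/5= 317629/15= 21175.27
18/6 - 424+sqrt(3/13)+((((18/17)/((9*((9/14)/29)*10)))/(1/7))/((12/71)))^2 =sqrt(39)/13+1309323781/21068100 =62.63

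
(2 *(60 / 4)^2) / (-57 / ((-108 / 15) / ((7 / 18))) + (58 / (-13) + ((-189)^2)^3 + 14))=1263600 / 127987609773929117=0.00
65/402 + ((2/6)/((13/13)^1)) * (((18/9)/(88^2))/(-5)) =209711/1297120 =0.16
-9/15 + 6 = 27/5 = 5.40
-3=-3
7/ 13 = 0.54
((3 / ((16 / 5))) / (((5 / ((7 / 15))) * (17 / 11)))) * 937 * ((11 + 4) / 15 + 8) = 649341 / 1360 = 477.46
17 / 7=2.43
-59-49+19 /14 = -1493 /14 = -106.64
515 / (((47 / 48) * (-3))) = -8240 / 47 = -175.32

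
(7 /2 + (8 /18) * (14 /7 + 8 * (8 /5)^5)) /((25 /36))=4688054 /78125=60.01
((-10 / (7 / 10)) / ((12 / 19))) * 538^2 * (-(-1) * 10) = -1374859000 / 21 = -65469476.19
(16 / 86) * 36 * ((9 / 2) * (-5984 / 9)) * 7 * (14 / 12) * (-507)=82973309.02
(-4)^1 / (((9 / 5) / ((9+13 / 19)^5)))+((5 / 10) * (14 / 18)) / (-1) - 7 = -8436572818127 / 44569782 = -189289.08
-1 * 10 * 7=-70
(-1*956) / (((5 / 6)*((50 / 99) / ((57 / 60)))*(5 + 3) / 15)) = -4046031 / 1000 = -4046.03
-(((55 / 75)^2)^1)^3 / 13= -1771561 / 148078125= -0.01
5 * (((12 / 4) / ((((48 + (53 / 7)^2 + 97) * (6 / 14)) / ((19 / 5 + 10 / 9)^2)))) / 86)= 16752463 / 345304620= 0.05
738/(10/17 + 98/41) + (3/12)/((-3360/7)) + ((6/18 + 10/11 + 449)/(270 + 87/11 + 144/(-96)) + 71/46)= 11658325645621/46456894080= 250.95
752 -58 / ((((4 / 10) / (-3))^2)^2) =-1462109 / 8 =-182763.62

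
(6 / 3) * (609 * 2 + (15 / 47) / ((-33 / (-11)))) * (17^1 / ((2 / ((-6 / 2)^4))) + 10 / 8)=157955509 / 94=1680377.76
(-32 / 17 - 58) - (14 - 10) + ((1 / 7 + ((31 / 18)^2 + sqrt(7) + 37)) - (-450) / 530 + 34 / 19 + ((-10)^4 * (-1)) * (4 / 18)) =-87100341971 / 38825892 + sqrt(7) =-2240.71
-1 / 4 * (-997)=997 / 4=249.25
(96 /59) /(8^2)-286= -33745 /118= -285.97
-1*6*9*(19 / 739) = -1026 / 739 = -1.39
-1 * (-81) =81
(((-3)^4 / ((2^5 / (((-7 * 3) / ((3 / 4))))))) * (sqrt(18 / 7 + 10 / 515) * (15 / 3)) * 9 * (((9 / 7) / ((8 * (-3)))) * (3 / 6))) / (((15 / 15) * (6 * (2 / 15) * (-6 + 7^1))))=54675 * sqrt(336707) / 184576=171.89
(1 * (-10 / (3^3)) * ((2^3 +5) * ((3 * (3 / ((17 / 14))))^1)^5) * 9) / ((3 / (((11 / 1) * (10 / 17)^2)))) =-504598846752000 / 410338673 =-1229713.11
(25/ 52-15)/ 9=-755/ 468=-1.61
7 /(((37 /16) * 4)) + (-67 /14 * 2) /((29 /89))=-214947 /7511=-28.62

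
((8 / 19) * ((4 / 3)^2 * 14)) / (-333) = -1792 / 56943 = -0.03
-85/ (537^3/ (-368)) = 31280/ 154854153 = 0.00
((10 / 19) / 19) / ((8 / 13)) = 65 / 1444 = 0.05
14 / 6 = 7 / 3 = 2.33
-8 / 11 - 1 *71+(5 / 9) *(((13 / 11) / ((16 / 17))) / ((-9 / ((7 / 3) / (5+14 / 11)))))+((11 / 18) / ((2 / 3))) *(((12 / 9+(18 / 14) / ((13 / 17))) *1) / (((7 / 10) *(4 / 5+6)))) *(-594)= -13313132946097 / 31956292368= -416.60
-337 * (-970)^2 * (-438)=138882485400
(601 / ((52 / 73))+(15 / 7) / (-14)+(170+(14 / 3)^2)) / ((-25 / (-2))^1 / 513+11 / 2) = 1353312867 / 7221032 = 187.41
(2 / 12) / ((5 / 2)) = 1 / 15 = 0.07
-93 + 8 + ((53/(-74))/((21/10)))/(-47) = -3103850/36519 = -84.99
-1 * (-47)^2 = -2209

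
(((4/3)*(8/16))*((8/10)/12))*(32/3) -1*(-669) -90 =78229/135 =579.47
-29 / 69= -0.42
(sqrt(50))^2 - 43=7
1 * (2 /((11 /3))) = 6 /11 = 0.55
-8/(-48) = 1/6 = 0.17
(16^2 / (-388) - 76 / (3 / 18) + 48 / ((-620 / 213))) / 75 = -7113812 / 1127625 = -6.31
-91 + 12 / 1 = -79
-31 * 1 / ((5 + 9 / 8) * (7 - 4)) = -248 / 147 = -1.69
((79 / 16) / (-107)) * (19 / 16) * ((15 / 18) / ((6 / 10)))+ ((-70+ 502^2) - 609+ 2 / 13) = 1610925387887 / 6409728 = 251325.08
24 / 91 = 0.26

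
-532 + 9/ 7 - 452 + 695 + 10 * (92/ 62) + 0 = -59214/ 217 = -272.88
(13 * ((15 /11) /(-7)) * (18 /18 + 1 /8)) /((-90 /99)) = 351 /112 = 3.13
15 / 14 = 1.07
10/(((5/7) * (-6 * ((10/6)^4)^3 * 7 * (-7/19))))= 3365793/1708984375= 0.00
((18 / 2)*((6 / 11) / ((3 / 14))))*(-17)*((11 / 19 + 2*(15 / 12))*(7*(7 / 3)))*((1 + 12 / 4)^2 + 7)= -94147326 / 209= -450465.67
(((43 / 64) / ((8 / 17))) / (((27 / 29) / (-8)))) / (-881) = 21199 / 1522368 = 0.01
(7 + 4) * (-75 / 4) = -825 / 4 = -206.25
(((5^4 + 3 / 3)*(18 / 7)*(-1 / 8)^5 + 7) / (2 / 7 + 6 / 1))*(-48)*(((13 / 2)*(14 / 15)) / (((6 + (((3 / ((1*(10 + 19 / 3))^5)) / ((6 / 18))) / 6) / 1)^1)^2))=-2894207608640663323243781 / 323560970699468229066240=-8.94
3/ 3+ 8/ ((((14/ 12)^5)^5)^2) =1804931292867130259105425457373301639598257/ 1798465042647412146620280340569649349251249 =1.00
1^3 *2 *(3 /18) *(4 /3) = 4 /9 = 0.44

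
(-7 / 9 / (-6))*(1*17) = 119 / 54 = 2.20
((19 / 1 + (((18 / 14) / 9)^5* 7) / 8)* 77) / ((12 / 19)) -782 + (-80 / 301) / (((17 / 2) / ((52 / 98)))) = 12311242417 / 8023456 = 1534.41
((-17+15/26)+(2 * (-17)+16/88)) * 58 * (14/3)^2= -81673396/1287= -63460.29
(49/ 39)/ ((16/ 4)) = 0.31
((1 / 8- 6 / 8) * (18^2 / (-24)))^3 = 2460375 / 4096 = 600.68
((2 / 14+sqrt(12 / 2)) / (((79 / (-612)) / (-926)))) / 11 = 566712 / 6083+566712 * sqrt(6) / 869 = 1690.58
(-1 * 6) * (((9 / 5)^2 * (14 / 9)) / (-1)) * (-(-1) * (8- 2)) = 4536 / 25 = 181.44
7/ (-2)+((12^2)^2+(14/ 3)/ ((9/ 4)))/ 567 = 1012693/ 30618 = 33.08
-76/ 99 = -0.77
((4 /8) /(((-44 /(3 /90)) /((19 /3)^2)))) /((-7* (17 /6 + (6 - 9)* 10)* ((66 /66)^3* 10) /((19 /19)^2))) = -0.00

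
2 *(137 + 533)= 1340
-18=-18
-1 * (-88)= 88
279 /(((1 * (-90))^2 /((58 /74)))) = 899 /33300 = 0.03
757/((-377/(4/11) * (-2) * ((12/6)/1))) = 757/4147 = 0.18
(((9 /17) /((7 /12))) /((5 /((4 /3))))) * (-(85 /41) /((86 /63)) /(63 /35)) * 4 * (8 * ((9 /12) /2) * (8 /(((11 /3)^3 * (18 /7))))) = -362880 /2346553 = -0.15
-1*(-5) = 5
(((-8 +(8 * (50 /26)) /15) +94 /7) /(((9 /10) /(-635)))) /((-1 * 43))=11188700 /105651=105.90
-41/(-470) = 41/470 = 0.09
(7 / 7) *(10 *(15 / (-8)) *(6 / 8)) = -225 / 16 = -14.06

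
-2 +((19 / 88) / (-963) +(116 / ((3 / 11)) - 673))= -249.67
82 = 82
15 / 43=0.35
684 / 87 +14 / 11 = 2914 / 319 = 9.13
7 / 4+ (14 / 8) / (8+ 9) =63 / 34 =1.85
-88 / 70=-1.26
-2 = -2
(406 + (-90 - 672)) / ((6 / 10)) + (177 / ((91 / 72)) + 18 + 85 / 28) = -432.25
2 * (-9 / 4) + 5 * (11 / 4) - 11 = -1.75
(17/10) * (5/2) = 17/4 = 4.25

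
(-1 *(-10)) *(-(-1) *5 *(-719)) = -35950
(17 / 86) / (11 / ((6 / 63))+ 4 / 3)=0.00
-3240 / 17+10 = -3070 / 17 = -180.59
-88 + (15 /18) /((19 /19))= -523 /6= -87.17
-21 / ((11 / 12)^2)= -3024 / 121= -24.99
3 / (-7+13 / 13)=-1 / 2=-0.50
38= 38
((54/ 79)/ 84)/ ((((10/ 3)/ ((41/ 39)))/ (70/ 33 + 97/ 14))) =514263/ 22142120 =0.02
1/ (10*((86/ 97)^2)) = 9409/ 73960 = 0.13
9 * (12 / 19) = 108 / 19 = 5.68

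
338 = 338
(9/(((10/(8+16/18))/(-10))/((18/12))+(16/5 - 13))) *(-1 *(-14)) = -1008/79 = -12.76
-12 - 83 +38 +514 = 457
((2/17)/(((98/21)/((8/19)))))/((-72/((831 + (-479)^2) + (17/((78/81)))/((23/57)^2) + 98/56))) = -6337352897/186586764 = -33.96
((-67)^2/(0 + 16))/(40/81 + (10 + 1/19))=6908571/259696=26.60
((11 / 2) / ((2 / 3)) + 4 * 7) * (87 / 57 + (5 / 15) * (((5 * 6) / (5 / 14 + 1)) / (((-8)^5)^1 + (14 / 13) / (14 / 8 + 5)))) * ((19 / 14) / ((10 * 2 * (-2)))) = -2417836633 / 1288169344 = -1.88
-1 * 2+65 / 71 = -77 / 71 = -1.08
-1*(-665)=665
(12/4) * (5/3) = 5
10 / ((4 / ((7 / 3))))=35 / 6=5.83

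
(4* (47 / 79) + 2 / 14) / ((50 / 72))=3.63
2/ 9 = 0.22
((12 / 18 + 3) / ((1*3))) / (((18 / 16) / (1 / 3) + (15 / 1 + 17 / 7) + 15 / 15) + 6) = 616 / 14013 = 0.04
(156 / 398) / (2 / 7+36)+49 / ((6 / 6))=1238650 / 25273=49.01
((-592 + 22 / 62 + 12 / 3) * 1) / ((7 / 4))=-72868 / 217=-335.80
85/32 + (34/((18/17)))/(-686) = 257771/98784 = 2.61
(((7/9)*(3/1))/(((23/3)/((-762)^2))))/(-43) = -4064508/989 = -4109.71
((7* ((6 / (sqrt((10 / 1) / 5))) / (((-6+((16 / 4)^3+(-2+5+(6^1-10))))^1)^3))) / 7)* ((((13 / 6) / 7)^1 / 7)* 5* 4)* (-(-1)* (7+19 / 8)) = 1625* sqrt(2) / 12099276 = 0.00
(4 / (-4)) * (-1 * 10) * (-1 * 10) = -100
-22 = -22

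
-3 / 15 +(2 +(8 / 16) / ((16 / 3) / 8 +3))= 213 / 110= 1.94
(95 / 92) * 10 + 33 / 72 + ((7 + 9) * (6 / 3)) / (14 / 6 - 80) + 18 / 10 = 7827829 / 643080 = 12.17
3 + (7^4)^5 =79792266297612004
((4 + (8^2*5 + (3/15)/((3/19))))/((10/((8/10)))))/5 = 9758/1875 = 5.20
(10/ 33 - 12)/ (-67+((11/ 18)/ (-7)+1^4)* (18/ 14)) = 0.18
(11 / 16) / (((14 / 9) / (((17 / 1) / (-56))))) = -1683 / 12544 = -0.13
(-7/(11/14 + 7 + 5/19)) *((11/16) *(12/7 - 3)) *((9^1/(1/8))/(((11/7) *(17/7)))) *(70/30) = 1231713/36397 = 33.84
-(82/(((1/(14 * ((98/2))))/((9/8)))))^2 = -16019205489/4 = -4004801372.25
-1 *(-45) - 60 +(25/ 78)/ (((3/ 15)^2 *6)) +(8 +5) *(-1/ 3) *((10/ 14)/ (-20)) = -22129/ 1638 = -13.51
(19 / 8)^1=19 / 8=2.38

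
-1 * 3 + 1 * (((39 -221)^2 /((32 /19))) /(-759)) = -175555 /6072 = -28.91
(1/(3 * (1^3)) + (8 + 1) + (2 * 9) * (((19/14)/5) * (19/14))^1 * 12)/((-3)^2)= 65342/6615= 9.88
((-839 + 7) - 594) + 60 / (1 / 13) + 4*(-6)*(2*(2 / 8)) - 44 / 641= -421822 / 641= -658.07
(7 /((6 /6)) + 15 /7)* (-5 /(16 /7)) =-20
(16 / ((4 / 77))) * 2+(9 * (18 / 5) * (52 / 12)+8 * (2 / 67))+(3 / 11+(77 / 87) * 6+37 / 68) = 762.77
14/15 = 0.93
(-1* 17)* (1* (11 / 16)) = -187 / 16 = -11.69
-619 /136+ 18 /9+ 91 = 88.45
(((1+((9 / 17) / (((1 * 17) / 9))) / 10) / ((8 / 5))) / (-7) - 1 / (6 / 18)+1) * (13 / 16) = -880191 / 517888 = -1.70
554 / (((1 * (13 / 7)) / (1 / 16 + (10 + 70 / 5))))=746515 / 104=7178.03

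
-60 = -60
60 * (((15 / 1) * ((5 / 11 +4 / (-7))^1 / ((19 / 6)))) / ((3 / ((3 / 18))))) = -2700 / 1463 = -1.85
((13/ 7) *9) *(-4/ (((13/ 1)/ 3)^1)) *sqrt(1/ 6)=-18 *sqrt(6)/ 7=-6.30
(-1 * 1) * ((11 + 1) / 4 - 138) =135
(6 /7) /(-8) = -3 /28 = -0.11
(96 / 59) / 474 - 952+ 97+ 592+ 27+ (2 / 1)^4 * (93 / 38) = -196.84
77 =77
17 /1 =17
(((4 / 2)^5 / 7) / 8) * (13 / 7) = 52 / 49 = 1.06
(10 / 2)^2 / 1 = 25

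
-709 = -709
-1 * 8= -8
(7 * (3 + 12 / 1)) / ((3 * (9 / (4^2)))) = 62.22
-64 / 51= -1.25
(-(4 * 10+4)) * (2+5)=-308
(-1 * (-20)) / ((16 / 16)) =20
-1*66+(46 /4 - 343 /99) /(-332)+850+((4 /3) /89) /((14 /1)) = 32106618583 /40953528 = 783.98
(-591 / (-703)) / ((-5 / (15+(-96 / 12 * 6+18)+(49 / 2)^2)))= -1383531 / 14060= -98.40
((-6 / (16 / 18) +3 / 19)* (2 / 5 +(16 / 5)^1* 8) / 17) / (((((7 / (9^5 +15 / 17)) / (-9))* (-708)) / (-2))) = 2162.26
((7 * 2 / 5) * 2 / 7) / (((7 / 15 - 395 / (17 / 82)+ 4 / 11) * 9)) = -0.00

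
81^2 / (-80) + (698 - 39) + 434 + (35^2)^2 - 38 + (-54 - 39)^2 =120819759 / 80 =1510246.99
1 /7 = 0.14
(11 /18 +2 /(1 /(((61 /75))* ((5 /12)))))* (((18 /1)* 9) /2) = 104.40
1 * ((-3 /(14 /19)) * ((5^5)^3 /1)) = -1739501953125 /14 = -124250139508.93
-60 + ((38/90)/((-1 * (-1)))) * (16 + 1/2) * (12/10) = -1291/25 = -51.64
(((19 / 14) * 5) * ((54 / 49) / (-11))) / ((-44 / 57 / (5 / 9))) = 81225 / 166012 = 0.49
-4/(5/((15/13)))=-12/13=-0.92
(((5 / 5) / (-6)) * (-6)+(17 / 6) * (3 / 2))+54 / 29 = 825 / 116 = 7.11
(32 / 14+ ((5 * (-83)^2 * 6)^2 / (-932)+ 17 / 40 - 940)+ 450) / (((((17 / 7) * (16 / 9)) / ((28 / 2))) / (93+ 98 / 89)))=-315509832101285325 / 22561856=-13984214423.73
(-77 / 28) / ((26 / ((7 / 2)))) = -77 / 208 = -0.37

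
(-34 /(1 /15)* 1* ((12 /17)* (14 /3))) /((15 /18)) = -2016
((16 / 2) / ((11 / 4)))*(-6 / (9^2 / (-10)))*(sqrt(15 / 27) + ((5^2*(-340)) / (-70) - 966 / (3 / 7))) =-3184640 / 693 + 640*sqrt(5) / 891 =-4593.83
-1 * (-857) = 857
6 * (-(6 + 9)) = -90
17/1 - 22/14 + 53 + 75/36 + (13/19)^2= 2152399/30324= 70.98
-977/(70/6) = -2931/35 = -83.74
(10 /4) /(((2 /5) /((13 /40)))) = 65 /32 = 2.03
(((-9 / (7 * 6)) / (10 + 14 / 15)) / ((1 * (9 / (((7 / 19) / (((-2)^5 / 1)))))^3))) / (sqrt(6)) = 245 * sqrt(6) / 35827858538496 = 0.00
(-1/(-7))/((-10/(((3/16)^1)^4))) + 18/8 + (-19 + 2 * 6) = -21790801/4587520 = -4.75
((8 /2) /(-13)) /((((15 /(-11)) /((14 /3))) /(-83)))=-87.40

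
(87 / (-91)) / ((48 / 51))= -1479 / 1456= -1.02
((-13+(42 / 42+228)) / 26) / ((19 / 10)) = 1080 / 247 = 4.37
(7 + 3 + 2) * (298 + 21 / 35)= 17916 / 5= 3583.20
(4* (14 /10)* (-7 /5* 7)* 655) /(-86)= 89866 /215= 417.98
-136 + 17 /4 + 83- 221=-1079 /4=-269.75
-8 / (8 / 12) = -12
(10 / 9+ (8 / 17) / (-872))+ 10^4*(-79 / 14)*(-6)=39524619647 / 116739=338572.54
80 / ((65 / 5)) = 80 / 13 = 6.15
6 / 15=2 / 5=0.40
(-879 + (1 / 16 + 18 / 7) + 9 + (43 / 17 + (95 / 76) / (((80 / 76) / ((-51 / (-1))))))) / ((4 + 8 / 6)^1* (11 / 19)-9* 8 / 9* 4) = 43643133 / 1568896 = 27.82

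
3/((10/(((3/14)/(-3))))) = -3/140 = -0.02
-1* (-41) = 41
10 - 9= 1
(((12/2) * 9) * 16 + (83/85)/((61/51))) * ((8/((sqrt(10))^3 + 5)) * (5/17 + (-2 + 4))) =-2110152/25925 + 4220304 * sqrt(10)/25925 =433.39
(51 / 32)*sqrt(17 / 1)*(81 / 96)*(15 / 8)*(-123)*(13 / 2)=-33027345*sqrt(17) / 16384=-8311.48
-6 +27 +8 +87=116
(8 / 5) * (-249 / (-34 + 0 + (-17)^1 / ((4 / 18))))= 3984 / 1105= 3.61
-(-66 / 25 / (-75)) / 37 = -22 / 23125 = -0.00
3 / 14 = 0.21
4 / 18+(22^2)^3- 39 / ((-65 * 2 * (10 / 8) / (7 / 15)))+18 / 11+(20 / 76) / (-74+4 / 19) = 1967113023551297 / 17349750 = 113379905.97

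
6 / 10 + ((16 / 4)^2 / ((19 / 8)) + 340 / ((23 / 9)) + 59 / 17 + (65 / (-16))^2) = 1524833177 / 9509120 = 160.35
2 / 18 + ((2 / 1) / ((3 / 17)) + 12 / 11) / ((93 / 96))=12.94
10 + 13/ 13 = 11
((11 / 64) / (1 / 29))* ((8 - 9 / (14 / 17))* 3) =-39237 / 896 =-43.79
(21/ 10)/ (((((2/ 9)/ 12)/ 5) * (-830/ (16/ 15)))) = -1512/ 2075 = -0.73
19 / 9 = 2.11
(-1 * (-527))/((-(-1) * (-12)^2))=527/144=3.66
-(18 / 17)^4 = -1.26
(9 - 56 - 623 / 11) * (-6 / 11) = 6840 / 121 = 56.53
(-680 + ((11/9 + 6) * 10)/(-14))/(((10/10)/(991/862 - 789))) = 29314516955/54306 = 539802.54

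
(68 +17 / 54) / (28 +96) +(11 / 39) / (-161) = 0.55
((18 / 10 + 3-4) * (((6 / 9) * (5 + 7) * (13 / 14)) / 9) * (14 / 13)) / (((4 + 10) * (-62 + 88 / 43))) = -0.00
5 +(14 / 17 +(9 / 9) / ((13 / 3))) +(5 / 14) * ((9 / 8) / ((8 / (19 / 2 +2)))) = 2626431 / 396032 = 6.63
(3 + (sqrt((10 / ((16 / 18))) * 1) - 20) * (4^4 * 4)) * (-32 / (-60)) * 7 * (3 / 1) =-1146712 / 5 + 86016 * sqrt(5) / 5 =-190874.88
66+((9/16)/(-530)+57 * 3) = 2009751/8480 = 237.00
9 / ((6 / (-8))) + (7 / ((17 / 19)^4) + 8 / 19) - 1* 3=-5802624 / 1586899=-3.66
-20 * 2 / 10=-4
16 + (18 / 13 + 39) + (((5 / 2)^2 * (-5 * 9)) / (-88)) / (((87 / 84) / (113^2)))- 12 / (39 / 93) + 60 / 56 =9157282349 / 232232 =39431.61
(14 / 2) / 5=7 / 5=1.40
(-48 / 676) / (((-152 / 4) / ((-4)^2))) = 0.03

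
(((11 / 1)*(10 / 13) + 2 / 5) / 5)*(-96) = -170.14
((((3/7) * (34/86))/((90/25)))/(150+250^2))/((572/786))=2227/2157315160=0.00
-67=-67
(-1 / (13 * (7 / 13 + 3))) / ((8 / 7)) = -7 / 368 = -0.02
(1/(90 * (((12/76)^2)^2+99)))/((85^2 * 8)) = 130321/67115475720000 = 0.00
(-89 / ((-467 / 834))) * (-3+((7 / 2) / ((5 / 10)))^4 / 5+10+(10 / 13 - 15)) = 2281929918 / 30355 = 75174.76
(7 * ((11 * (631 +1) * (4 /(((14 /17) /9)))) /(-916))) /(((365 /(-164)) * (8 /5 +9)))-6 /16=695100333 /7088008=98.07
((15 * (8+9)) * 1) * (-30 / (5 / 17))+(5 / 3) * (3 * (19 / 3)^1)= -77935 / 3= -25978.33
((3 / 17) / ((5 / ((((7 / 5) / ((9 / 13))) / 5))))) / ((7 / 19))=247 / 6375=0.04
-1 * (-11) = 11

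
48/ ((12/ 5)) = 20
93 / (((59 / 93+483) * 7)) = 0.03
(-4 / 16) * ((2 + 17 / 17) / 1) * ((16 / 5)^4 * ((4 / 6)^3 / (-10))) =65536 / 28125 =2.33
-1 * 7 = -7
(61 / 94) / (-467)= -61 / 43898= -0.00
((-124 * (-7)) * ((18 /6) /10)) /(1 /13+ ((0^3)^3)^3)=16926 /5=3385.20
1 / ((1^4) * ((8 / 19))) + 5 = 59 / 8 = 7.38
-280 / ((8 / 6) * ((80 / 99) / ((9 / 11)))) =-1701 / 8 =-212.62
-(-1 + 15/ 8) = -7/ 8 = -0.88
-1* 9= -9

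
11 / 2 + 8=27 / 2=13.50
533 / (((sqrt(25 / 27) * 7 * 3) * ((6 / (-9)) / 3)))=-4797 * sqrt(3) / 70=-118.69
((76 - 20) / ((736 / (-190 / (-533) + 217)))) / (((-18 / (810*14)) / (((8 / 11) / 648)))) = -411355 / 35178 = -11.69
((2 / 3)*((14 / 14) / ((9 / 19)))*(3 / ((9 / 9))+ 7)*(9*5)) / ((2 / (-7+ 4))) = -950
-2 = -2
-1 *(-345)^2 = -119025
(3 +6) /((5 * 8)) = 9 /40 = 0.22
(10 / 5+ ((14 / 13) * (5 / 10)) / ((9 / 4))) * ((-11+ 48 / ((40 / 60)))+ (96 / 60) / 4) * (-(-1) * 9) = 80434 / 65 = 1237.45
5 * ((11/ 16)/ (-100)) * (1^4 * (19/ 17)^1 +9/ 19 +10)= -1287/ 3230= -0.40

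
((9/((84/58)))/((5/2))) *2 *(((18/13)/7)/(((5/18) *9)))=6264/15925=0.39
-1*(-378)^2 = -142884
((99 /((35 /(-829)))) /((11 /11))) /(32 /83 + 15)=-6811893 /44695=-152.41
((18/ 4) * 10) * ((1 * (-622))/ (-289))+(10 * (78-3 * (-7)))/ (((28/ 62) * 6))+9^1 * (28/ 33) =20910909/ 44506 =469.84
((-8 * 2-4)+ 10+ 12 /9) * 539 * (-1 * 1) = 14014 /3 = 4671.33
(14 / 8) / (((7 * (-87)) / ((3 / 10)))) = -0.00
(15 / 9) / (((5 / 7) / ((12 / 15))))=1.87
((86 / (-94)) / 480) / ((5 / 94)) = -0.04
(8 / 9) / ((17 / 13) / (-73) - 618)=-7592 / 5278491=-0.00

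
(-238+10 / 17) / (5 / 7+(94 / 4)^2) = -113008 / 263211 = -0.43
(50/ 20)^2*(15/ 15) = 25/ 4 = 6.25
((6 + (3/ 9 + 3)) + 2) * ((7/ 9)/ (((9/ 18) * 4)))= 119/ 27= 4.41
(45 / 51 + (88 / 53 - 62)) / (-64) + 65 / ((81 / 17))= 68057971 / 4670784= 14.57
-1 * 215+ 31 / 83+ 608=32650 / 83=393.37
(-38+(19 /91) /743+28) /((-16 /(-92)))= -15550553 /270452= -57.50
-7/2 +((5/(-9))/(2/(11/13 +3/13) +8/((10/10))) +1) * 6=895/414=2.16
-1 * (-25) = 25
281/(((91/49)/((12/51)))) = 7868/221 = 35.60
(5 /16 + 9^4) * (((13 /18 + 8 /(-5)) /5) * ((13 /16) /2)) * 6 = -2807.69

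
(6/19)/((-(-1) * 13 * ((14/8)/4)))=96/1729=0.06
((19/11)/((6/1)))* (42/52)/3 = 133/1716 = 0.08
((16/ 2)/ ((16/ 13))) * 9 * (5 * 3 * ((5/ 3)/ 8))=2925/ 16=182.81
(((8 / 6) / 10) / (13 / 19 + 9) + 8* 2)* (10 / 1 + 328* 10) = 7270571 / 138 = 52685.30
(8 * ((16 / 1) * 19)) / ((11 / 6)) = 14592 / 11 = 1326.55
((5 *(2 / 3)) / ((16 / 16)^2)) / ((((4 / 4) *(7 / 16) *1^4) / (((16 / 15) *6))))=1024 / 21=48.76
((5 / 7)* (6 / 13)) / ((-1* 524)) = -15 / 23842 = -0.00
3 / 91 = 0.03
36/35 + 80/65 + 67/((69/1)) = 101417/31395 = 3.23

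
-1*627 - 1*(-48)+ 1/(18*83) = -579.00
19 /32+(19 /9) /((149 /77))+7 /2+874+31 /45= 20976187 /23840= 879.87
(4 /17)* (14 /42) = 4 /51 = 0.08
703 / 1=703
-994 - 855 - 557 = -2406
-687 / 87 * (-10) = 2290 / 29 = 78.97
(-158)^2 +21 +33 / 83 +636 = 2126576 / 83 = 25621.40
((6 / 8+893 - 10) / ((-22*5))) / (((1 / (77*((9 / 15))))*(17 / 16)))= -29694 / 85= -349.34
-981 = -981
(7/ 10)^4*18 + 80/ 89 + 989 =442428201/ 445000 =994.22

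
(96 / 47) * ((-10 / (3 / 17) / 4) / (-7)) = 4.13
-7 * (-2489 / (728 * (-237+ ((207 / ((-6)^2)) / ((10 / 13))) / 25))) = -311125 / 3077113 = -0.10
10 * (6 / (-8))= -15 / 2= -7.50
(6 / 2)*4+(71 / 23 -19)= -90 / 23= -3.91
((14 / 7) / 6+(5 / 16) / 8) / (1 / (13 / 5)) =1859 / 1920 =0.97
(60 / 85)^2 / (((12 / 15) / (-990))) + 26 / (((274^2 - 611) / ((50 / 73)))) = -193737004660 / 314197621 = -616.61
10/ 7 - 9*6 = -368/ 7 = -52.57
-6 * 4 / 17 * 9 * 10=-2160 / 17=-127.06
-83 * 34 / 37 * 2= -5644 / 37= -152.54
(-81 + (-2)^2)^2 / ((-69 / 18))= -35574 / 23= -1546.70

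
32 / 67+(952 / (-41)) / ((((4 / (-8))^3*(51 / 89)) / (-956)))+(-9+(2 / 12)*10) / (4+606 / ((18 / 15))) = -1299923661106 / 4194669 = -309898.98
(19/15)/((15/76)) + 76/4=5719/225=25.42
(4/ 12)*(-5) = -5/ 3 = -1.67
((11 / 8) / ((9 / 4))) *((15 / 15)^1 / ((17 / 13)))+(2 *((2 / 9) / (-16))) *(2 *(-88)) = 1639 / 306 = 5.36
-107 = -107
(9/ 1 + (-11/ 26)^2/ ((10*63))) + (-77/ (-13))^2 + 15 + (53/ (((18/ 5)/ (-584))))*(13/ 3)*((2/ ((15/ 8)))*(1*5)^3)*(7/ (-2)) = 66641739580889/ 3832920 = 17386676.37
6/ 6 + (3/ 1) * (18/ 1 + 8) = 79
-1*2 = -2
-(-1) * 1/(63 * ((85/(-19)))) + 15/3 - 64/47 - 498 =-124424318/251685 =-494.37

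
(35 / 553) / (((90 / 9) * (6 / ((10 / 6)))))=5 / 2844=0.00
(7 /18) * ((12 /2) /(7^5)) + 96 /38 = 345763 /136857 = 2.53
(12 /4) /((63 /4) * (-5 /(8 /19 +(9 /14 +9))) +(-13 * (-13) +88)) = 16062 /1334083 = 0.01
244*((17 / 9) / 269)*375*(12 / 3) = 2074000 / 807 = 2570.01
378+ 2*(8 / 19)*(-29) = 6718 / 19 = 353.58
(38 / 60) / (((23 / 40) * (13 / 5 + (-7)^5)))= -190 / 2898759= -0.00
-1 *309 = -309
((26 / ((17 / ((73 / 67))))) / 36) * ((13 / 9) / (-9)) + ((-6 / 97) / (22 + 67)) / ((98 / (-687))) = -0.00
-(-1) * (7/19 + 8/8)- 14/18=101/171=0.59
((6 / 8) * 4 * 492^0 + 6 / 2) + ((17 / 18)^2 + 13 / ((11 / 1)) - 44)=-128041 / 3564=-35.93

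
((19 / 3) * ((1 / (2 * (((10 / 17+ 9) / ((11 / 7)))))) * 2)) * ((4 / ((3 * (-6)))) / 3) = -7106 / 92421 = -0.08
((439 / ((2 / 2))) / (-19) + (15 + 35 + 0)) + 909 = 17782 / 19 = 935.89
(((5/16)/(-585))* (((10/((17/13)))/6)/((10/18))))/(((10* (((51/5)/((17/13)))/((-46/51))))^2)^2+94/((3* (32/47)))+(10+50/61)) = -17070301/779039659970104829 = -0.00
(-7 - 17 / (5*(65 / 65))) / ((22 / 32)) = -832 / 55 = -15.13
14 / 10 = 7 / 5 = 1.40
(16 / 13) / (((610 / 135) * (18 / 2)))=0.03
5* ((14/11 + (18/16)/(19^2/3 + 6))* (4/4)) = 213725/33352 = 6.41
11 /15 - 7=-94 /15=-6.27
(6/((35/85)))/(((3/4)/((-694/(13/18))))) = -1698912/91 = -18669.36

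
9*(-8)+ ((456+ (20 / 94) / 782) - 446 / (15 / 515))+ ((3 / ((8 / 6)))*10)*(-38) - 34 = -872043766 / 55131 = -15817.67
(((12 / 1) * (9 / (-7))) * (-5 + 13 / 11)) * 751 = 44240.73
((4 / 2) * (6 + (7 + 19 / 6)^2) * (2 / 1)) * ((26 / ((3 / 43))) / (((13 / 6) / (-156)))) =-35212528 / 3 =-11737509.33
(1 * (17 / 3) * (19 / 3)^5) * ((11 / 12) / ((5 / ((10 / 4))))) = 463030513 / 17496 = 26464.94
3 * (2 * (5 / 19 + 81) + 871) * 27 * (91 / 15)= 48248109 / 95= 507874.83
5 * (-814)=-4070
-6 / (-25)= 6 / 25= 0.24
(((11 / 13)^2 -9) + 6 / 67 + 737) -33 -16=7697438 / 11323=679.81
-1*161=-161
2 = 2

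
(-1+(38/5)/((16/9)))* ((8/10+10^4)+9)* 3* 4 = 19669257/50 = 393385.14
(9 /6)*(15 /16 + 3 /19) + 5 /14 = 8513 /4256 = 2.00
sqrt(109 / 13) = sqrt(1417) / 13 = 2.90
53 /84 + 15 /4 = 92 /21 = 4.38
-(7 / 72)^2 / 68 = -49 / 352512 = -0.00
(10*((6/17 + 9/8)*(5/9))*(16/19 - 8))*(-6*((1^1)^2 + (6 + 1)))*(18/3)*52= 16723200/19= 880168.42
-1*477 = -477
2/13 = 0.15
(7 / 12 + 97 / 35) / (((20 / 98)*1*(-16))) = -9863 / 9600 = -1.03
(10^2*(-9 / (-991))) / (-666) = -50 / 36667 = -0.00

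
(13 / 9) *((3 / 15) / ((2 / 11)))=143 / 90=1.59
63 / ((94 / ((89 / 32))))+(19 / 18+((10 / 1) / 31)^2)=78663679 / 26016192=3.02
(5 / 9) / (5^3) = 1 / 225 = 0.00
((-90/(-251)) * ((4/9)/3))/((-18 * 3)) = -20/20331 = -0.00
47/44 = 1.07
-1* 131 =-131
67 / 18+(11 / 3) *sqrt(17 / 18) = 11 *sqrt(34) / 18+67 / 18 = 7.29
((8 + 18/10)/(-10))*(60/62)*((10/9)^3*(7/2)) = -34300/7533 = -4.55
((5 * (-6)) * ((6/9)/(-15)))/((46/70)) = 140/69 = 2.03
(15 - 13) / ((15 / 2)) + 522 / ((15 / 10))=5224 / 15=348.27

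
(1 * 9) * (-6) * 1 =-54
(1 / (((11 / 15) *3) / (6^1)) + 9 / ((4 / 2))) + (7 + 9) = 511 / 22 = 23.23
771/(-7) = -771/7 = -110.14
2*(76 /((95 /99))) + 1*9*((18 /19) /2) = 15453 /95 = 162.66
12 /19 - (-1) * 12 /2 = 126 /19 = 6.63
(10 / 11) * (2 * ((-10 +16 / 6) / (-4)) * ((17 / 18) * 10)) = 31.48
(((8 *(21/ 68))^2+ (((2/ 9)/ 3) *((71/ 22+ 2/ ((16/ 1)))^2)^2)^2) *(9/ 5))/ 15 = 11.23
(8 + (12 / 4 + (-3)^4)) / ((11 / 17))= 1564 / 11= 142.18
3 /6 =1 /2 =0.50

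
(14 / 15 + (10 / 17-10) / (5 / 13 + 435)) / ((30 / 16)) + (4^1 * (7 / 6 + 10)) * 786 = 35108.49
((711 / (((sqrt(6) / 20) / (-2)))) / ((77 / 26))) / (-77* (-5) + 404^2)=-123240* sqrt(6) / 12597277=-0.02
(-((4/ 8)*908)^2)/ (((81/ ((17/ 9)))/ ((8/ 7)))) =-28031776/ 5103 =-5493.20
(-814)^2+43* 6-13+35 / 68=45073223 / 68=662841.51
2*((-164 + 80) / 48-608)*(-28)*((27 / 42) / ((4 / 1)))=21951 / 4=5487.75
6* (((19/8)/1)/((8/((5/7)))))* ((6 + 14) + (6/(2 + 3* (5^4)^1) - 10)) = 668895/52556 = 12.73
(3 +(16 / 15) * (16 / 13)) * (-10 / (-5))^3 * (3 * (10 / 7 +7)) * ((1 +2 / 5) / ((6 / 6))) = 396952 / 325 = 1221.39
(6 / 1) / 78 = 1 / 13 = 0.08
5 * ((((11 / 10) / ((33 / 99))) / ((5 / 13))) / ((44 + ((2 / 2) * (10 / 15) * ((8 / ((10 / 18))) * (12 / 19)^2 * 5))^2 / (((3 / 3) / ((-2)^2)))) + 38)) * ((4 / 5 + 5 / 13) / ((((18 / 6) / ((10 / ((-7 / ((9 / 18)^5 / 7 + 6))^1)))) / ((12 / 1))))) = -12725454687 / 11300200688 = -1.13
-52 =-52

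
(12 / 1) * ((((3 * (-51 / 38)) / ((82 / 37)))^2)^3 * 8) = 98737058301010447463883 / 28604523374039209088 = 3451.80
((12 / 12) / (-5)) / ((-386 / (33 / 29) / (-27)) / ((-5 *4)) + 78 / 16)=-7128 / 151357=-0.05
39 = 39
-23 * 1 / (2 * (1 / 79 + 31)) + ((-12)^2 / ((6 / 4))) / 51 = 1.51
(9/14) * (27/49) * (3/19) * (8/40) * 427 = 44469/9310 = 4.78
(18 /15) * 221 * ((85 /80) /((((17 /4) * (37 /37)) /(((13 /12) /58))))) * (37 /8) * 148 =3933137 /4640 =847.66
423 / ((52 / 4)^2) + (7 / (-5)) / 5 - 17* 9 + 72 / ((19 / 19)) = -332833 / 4225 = -78.78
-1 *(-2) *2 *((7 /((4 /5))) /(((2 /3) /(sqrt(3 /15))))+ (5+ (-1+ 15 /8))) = 21 *sqrt(5) /2+ 47 /2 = 46.98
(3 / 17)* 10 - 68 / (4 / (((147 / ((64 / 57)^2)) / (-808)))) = 237314307 / 56262656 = 4.22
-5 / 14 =-0.36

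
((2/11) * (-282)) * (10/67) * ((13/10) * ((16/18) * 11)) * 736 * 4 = -57561088/201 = -286373.57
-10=-10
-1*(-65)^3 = 274625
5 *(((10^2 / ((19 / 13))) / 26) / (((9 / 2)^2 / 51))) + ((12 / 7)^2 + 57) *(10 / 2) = 8366405 / 25137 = 332.83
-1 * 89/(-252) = 89/252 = 0.35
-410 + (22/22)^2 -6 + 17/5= -2058/5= -411.60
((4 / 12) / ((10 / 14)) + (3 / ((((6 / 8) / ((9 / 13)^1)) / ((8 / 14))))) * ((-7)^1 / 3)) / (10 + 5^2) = -629 / 6825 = -0.09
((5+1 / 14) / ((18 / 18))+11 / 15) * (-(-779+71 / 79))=2497731 / 553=4516.69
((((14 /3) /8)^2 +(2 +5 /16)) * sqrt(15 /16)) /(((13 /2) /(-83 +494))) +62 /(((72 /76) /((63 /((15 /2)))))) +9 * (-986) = -124864 /15 +26167 * sqrt(15) /624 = -8161.86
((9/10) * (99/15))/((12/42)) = 2079/100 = 20.79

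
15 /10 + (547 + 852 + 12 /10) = 14017 /10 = 1401.70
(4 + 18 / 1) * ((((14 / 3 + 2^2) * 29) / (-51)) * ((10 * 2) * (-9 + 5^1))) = 8673.46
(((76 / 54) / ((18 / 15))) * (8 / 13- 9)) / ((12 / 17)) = -176035 / 12636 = -13.93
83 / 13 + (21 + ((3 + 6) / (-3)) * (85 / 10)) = 49 / 26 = 1.88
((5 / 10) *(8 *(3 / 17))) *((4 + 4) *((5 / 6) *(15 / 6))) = 200 / 17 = 11.76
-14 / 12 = -1.17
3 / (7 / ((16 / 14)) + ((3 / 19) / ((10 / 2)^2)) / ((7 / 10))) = 15960 / 32633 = 0.49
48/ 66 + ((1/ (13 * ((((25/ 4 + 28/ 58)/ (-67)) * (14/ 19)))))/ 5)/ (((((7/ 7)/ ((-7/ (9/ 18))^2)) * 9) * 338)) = 55121644/ 77213565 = 0.71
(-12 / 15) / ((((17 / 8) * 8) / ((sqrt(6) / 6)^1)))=-2 * sqrt(6) / 255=-0.02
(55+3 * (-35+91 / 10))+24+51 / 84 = 267 / 140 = 1.91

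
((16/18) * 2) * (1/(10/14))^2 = 784/225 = 3.48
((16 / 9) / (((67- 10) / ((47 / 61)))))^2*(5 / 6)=0.00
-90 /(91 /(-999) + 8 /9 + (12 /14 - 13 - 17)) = 629370 /198217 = 3.18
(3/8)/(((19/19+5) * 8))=0.01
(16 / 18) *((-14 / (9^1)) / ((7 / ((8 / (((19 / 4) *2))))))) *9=-256 / 171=-1.50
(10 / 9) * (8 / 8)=10 / 9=1.11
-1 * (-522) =522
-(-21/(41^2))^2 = -441/2825761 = -0.00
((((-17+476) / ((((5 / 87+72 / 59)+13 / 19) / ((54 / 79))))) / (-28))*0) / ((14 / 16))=0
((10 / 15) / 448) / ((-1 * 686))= -0.00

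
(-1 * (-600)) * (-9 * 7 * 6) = -226800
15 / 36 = 5 / 12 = 0.42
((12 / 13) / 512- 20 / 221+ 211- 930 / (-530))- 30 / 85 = 212.31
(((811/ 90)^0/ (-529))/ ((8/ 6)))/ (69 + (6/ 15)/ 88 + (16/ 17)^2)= -47685/ 2350679741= -0.00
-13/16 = -0.81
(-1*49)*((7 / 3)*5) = -1715 / 3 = -571.67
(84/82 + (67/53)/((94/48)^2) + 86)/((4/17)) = 1782080284/4800157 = 371.25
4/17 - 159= -2699/17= -158.76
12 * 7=84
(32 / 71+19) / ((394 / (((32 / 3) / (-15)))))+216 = 135931544 / 629415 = 215.96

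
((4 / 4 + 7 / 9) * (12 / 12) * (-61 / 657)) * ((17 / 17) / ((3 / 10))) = -9760 / 17739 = -0.55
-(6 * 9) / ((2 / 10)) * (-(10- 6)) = 1080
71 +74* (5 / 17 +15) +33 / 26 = 532183 / 442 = 1204.03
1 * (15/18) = 5/6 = 0.83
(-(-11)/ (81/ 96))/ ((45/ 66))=7744/ 405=19.12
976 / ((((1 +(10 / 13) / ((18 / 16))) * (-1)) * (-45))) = 12688 / 985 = 12.88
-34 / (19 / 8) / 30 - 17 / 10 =-1241 / 570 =-2.18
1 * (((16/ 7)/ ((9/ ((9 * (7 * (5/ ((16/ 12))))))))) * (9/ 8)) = 135/ 2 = 67.50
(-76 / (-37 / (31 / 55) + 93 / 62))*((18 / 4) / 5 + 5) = 139004 / 19885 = 6.99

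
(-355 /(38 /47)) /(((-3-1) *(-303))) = -16685 /46056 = -0.36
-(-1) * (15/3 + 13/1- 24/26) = 222/13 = 17.08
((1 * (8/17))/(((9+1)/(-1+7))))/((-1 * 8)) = -3/85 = -0.04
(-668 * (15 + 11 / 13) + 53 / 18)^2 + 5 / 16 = 24527355368545 / 219024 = 111984784.17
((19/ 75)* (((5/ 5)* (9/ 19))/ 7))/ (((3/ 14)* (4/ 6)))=0.12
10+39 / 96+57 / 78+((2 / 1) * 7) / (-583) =2695215 / 242528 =11.11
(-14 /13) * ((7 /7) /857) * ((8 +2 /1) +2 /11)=-1568 /122551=-0.01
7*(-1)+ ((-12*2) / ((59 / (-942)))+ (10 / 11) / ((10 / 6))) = 244499 / 649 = 376.73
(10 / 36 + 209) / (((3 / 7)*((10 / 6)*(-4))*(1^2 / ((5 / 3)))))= -26369 / 216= -122.08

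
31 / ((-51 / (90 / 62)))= -0.88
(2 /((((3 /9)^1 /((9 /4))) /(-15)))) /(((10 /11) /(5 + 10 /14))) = -8910 /7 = -1272.86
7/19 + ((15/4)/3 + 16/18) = 1715/684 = 2.51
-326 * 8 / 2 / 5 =-1304 / 5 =-260.80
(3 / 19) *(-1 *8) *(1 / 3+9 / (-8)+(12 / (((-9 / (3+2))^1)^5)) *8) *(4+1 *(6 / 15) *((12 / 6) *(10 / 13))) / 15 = 3698636 / 1620567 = 2.28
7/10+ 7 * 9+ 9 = 727/10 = 72.70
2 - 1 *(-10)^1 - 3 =9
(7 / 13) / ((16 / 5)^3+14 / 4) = 1750 / 117871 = 0.01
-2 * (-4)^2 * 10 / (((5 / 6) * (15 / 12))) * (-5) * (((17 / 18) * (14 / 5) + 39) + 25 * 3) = 2687488 / 15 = 179165.87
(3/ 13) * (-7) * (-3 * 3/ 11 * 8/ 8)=1.32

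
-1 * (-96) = 96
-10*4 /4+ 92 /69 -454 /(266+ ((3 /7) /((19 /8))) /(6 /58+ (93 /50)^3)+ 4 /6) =-10.37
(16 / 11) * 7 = 112 / 11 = 10.18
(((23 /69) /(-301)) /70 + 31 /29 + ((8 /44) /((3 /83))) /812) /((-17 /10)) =-0.63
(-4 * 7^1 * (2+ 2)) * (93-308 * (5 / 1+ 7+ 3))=507024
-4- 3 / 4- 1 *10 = -59 / 4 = -14.75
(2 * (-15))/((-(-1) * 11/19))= -570/11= -51.82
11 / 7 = 1.57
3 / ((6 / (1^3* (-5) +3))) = -1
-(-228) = 228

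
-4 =-4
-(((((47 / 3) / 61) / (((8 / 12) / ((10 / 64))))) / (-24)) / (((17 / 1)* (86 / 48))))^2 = -55225 / 8144311422976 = -0.00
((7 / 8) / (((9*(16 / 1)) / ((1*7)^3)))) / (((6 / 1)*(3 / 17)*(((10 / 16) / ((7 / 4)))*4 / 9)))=285719 / 23040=12.40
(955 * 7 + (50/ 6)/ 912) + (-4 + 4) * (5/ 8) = 18290185/ 2736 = 6685.01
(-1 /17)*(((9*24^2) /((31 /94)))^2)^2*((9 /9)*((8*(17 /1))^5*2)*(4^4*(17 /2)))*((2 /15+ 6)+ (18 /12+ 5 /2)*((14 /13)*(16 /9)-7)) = 620253063703642998065595978775944757248 /60028865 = 10332580229588598719392680000000.00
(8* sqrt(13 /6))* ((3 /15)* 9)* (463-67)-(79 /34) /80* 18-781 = -1062871 /1360+4752* sqrt(78) /5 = 7612.18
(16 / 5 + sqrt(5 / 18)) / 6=sqrt(10) / 36 + 8 / 15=0.62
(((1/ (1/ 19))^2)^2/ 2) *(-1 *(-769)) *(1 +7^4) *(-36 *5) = -21664878416820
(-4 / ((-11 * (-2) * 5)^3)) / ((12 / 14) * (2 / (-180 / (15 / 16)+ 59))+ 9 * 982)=-931 / 2737922236500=-0.00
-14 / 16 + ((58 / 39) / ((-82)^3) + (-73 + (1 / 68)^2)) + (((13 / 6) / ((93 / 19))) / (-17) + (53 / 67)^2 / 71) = -73.89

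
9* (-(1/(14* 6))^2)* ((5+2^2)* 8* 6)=-27/49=-0.55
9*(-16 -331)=-3123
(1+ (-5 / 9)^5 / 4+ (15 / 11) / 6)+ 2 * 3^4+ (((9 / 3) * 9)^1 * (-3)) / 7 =2757938165 / 18187092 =151.64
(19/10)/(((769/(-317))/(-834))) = 2511591/3845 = 653.21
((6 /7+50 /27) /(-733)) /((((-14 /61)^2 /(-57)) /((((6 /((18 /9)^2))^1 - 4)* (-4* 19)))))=1719399680 /2262771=759.86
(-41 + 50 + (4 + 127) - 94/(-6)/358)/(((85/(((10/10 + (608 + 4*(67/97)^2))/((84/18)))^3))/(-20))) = -257080551820179185611959939/3477654788690555284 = -73923539.70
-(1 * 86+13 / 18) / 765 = -1561 / 13770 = -0.11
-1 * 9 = -9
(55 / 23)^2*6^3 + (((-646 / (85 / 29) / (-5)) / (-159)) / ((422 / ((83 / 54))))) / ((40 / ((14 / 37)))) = 21898995514050701 / 17729673579000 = 1235.16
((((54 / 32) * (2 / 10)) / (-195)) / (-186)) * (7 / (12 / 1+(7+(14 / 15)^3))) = 2835 / 862342624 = 0.00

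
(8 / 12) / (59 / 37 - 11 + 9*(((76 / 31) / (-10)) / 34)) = -194990 / 2769921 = -0.07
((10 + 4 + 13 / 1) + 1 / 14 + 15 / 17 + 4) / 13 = 585 / 238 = 2.46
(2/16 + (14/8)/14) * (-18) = -9/2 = -4.50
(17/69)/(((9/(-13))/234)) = -5746/69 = -83.28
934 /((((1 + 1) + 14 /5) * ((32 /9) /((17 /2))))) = 119085 /256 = 465.18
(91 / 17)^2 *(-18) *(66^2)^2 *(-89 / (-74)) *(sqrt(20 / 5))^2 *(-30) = 15103315300993920 / 10693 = 1412448826427.94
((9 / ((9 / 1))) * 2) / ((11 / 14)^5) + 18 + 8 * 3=7839790 / 161051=48.68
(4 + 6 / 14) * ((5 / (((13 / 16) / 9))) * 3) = 735.82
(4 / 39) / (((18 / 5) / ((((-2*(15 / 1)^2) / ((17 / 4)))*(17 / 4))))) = -500 / 39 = -12.82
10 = 10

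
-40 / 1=-40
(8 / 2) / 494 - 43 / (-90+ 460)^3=101295379 / 12511291000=0.01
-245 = -245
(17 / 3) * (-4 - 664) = -11356 / 3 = -3785.33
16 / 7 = 2.29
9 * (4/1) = 36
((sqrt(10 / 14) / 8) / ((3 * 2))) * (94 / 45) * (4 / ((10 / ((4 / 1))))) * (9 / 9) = 47 * sqrt(35) / 4725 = 0.06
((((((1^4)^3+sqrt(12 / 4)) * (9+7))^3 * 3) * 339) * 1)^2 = 2082298795130880 * sqrt(3)+3609317911560192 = 7215965221266332.88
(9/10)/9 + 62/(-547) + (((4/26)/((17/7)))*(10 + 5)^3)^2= 12212113309607/267160270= 45710.81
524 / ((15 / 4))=2096 / 15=139.73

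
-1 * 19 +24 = 5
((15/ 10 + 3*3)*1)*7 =147/ 2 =73.50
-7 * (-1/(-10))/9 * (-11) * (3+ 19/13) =2233/585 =3.82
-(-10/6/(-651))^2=-0.00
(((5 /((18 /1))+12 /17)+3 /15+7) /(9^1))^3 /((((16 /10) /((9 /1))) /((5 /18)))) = 1962985296761 /1671020565120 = 1.17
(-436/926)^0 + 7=8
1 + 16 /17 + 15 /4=387 /68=5.69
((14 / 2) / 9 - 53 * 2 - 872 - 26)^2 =81522841 / 81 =1006454.83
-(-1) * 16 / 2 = 8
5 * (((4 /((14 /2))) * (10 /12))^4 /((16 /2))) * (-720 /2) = -250000 /21609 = -11.57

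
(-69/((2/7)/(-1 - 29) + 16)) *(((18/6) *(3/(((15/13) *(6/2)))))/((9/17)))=-1547/73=-21.19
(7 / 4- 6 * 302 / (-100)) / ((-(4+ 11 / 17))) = -33779 / 7900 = -4.28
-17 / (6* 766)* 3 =-17 / 1532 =-0.01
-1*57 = -57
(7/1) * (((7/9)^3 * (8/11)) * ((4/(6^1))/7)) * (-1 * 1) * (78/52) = -2744/8019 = -0.34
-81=-81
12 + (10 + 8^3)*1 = 534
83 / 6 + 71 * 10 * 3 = 12863 / 6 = 2143.83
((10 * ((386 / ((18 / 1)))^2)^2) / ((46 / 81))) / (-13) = -6937440005 / 24219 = -286446.18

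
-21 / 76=-0.28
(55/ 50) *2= 11/ 5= 2.20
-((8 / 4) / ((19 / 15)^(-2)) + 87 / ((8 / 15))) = -299401 / 1800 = -166.33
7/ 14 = 1/ 2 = 0.50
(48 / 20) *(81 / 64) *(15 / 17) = 729 / 272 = 2.68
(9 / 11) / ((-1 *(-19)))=9 / 209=0.04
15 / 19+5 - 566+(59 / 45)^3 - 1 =-967763674 / 1731375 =-558.96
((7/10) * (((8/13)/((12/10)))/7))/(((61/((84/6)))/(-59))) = -1652/2379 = -0.69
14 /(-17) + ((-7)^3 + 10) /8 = -5773 /136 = -42.45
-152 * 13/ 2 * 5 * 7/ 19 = -1820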